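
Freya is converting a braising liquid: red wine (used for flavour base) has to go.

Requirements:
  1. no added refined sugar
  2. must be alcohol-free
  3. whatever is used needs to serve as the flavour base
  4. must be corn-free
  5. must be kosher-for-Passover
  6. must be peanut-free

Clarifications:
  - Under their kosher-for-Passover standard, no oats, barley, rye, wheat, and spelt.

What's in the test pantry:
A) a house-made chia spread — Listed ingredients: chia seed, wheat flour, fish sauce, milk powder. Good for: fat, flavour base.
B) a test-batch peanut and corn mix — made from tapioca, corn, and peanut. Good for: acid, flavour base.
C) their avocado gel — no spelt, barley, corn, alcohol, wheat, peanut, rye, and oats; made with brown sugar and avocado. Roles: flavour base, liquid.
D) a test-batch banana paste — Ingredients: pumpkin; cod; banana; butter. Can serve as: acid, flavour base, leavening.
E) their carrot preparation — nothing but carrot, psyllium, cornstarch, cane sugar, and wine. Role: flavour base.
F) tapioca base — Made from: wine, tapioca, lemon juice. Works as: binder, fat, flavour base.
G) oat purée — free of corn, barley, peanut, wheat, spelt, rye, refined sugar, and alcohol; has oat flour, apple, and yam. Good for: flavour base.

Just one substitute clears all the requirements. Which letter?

A: has wheat flour, so not kosher-for-Passover — out
B: has peanut, so not peanut-free; has corn, so not corn-free — out
C: has brown sugar, so not no-added-sugar — out
D: works as a flavour base, no peanut, no corn — keep
E: has cane sugar, so not no-added-sugar; has cornstarch, so not corn-free (and 1 more) — reject
F: has wine, so not alcohol-free — out
G: has oat flour, so not kosher-for-Passover — out

D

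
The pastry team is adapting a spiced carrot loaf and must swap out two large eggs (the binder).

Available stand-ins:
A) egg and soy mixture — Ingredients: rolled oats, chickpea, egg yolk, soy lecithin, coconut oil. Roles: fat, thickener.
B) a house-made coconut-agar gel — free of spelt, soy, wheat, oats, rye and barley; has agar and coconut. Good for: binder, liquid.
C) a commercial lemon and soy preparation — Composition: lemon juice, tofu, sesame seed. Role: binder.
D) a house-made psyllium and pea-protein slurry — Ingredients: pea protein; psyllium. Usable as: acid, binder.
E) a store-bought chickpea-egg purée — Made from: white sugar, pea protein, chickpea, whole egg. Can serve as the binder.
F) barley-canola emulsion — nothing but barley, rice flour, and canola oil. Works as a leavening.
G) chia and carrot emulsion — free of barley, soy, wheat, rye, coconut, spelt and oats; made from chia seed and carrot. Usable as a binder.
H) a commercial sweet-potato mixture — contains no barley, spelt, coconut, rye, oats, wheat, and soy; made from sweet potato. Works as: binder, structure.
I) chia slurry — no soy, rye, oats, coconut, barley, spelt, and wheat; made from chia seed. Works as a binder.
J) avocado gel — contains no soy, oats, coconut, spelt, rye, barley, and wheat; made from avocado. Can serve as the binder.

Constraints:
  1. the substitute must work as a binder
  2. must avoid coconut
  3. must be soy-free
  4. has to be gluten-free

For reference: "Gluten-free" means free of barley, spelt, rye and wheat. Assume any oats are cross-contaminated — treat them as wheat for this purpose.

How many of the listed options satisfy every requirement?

A: not usable as a binder; has rolled oats, so not gluten-free (and 2 more) — reject
B: has coconut, so not coconut-free — reject
C: has tofu, so not soy-free — no
D: works as a binder, gluten-free, no coconut — valid
E: gluten-free, no coconut — OK
F: not usable as a binder; has barley, so not gluten-free — reject
G: gluten-free, no soy — OK
H: every rule checks out — OK
I: gluten-free, no coconut — keep
J: works as a binder, gluten-free, no coconut — OK

6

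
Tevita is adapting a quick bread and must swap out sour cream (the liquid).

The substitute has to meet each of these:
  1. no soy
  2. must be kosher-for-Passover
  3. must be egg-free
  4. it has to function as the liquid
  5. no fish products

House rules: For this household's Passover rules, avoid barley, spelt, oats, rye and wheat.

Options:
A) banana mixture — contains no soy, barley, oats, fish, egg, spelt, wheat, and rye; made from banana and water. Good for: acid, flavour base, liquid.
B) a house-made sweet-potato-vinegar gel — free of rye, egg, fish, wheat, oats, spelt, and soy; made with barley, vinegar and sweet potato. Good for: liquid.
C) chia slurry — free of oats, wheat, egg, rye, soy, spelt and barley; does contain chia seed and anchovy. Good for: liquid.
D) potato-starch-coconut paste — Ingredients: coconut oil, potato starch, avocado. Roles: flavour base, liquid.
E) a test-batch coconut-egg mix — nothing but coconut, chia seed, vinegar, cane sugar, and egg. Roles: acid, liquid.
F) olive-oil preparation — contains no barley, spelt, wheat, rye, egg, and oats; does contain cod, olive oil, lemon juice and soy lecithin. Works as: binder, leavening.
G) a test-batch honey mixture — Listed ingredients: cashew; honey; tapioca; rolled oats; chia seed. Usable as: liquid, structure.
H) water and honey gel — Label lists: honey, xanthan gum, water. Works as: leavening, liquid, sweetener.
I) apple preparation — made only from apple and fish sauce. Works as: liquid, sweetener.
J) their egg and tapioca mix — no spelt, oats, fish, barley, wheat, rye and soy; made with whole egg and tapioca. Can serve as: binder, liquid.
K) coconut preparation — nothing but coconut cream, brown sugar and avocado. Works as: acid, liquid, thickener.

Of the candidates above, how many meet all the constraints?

A: works as a liquid, kosher-for-Passover, no soy — valid
B: has barley, so not kosher-for-Passover — out
C: has anchovy, so not fish-free — no
D: all constraints satisfied — OK
E: has egg, so not egg-free — no
F: not usable as a liquid; has cod, so not fish-free (and 1 more) — no
G: has rolled oats, so not kosher-for-Passover — no
H: nothing on the exclusion list — valid
I: has fish sauce, so not fish-free — no
J: has whole egg, so not egg-free — no
K: only coconut cream, brown sugar and avocado; none excluded — keep

4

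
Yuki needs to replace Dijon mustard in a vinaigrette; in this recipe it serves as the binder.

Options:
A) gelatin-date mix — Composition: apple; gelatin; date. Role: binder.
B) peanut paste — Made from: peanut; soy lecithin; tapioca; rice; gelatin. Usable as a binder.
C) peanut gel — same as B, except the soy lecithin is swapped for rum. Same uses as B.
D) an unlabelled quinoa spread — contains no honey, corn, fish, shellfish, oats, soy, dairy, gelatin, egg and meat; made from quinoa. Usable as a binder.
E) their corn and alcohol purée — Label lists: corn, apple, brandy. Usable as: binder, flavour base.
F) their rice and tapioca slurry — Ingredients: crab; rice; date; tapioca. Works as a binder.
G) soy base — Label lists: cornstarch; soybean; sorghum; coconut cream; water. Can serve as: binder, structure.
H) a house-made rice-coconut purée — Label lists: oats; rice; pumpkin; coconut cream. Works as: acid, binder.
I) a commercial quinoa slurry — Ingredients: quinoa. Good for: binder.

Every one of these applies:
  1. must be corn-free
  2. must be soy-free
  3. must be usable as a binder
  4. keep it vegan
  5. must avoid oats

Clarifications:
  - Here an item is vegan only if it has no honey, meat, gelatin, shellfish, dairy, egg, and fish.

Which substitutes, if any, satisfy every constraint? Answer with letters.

A: has gelatin, so not vegan — reject
B: has gelatin, so not vegan; has soy lecithin, so not soy-free — reject
C: has gelatin, so not vegan — out
D: all constraints satisfied — valid
E: has corn, so not corn-free — no
F: has crab, so not vegan — out
G: has soybean, so not soy-free; has cornstarch, so not corn-free — reject
H: has oats, so not oat-free — no
I: all constraints satisfied — keep

D, I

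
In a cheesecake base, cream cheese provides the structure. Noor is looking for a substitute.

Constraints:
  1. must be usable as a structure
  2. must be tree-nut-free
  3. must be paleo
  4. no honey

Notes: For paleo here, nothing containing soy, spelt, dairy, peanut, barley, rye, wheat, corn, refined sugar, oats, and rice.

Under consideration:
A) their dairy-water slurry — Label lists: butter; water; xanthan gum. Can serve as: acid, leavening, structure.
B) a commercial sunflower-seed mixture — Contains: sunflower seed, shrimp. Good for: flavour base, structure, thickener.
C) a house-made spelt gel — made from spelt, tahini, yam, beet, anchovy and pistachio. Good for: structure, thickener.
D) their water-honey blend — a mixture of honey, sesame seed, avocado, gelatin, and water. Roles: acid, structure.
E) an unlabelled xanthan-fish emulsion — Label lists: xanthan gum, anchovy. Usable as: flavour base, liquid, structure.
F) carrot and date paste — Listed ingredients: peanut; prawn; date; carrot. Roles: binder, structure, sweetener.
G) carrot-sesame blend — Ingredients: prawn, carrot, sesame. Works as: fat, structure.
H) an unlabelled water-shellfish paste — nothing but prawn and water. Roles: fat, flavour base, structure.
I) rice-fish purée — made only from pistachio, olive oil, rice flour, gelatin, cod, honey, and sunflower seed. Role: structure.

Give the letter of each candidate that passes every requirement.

A: has butter, so not paleo — out
B: works as a structure, no tree nuts, no honey — valid
C: has spelt, so not paleo; has pistachio, so not tree-nut-free — out
D: has honey, so not honey-free — no
E: only anchovy and xanthan gum; none excluded — valid
F: has peanut, so not paleo — no
G: all constraints satisfied — OK
H: only prawn and water; none excluded — valid
I: has rice flour, so not paleo; has pistachio, so not tree-nut-free (and 1 more) — out

B, E, G, H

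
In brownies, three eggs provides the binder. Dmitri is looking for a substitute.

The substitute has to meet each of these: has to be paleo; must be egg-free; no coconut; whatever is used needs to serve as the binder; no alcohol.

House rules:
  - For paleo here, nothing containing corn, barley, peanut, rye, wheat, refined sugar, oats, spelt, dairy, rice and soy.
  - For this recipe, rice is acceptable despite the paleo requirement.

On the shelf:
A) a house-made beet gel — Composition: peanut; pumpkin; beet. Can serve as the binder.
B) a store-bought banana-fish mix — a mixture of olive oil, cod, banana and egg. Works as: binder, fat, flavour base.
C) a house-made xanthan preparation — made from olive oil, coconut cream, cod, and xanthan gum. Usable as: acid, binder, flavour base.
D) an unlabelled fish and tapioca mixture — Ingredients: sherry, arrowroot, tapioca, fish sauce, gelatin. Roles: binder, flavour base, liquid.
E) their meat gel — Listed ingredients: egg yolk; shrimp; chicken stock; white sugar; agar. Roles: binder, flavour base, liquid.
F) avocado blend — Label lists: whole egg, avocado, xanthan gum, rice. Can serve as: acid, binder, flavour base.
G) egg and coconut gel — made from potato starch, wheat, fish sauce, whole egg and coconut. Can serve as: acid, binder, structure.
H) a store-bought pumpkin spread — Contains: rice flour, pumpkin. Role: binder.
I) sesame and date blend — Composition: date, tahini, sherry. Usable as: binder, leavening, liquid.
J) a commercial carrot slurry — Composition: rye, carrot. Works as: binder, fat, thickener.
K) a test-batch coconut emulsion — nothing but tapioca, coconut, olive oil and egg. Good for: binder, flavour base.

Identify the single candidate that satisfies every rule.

H

A: has peanut, so not paleo — out
B: has egg, so not egg-free — reject
C: has coconut cream, so not coconut-free — reject
D: has sherry, so not alcohol-free — out
E: has white sugar, so not paleo; has egg yolk, so not egg-free — no
F: has whole egg, so not egg-free — reject
G: has wheat, so not paleo; has whole egg, so not egg-free (and 1 more) — no
H: rice is permitted under the paleo carve-out; nothing else excluded — OK
I: has sherry, so not alcohol-free — reject
J: has rye, so not paleo — reject
K: has egg, so not egg-free; has coconut, so not coconut-free — out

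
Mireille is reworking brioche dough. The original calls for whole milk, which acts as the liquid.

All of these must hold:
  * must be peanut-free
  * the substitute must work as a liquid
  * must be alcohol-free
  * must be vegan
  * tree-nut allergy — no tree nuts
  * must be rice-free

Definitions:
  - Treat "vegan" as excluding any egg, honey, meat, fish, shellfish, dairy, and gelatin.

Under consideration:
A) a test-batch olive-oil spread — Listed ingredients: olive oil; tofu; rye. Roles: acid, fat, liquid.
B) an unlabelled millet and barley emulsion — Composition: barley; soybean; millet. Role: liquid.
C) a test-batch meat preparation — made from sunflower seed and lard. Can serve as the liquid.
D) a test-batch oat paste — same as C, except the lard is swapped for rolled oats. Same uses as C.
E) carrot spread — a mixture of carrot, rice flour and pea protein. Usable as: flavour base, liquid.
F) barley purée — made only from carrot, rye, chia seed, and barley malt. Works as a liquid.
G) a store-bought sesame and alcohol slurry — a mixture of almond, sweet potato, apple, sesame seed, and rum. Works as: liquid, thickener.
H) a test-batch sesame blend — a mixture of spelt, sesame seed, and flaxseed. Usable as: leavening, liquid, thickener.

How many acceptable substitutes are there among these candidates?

A: no peanut, no rice — OK
B: only barley, soybean and millet; none excluded — valid
C: has lard, so not vegan — no
D: works as a liquid, no alcohol, no rice — OK
E: has rice flour, so not rice-free — out
F: works as a liquid, no tree nuts, no alcohol — keep
G: has rum, so not alcohol-free; has almond, so not tree-nut-free — no
H: only sesame seed, spelt and flaxseed; none excluded — OK

5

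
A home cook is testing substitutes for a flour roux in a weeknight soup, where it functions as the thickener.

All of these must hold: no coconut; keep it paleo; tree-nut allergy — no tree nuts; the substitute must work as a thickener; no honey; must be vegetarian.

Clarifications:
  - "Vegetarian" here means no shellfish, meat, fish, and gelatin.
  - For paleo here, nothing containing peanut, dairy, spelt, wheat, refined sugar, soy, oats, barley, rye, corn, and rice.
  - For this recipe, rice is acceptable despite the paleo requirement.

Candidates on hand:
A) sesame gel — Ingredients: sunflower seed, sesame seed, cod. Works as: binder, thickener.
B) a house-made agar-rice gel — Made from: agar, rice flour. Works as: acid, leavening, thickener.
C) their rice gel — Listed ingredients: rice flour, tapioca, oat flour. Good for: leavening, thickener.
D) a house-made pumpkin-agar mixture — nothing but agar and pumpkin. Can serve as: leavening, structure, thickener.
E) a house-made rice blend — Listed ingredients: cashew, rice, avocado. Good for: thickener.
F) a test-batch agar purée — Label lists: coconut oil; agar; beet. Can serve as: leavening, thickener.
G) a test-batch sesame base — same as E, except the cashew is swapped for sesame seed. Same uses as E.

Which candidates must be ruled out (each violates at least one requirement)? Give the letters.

A: has cod, so not vegetarian — reject
B: rice is permitted under the paleo carve-out; nothing else excluded — valid
C: has oat flour, so not paleo — out
D: every rule checks out — keep
E: has cashew, so not tree-nut-free — out
F: has coconut oil, so not coconut-free — no
G: rice is permitted under the paleo carve-out; nothing else excluded — valid

A, C, E, F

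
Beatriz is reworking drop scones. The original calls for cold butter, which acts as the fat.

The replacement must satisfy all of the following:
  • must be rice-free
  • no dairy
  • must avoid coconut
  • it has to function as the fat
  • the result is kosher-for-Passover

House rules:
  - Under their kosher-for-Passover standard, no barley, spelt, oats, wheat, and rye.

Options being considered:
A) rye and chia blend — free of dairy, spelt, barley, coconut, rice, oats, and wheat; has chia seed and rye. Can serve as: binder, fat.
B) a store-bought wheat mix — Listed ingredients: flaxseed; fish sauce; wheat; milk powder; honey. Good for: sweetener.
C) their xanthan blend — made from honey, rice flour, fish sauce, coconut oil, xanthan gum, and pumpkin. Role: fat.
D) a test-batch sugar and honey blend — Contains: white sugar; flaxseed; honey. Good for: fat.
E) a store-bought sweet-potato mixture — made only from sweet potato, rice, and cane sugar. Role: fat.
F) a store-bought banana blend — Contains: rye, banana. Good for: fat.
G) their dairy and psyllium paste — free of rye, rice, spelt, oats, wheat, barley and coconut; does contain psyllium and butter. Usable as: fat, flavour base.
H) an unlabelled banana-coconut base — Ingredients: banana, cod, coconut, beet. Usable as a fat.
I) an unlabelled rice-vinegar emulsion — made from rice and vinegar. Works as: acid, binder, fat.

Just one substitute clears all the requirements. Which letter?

D

A: has rye, so not kosher-for-Passover — no
B: not usable as a fat; has wheat, so not kosher-for-Passover (and 1 more) — no
C: has coconut oil, so not coconut-free; has rice flour, so not rice-free — out
D: all constraints satisfied — valid
E: has rice, so not rice-free — out
F: has rye, so not kosher-for-Passover — out
G: has butter, so not dairy-free — reject
H: has coconut, so not coconut-free — no
I: has rice, so not rice-free — out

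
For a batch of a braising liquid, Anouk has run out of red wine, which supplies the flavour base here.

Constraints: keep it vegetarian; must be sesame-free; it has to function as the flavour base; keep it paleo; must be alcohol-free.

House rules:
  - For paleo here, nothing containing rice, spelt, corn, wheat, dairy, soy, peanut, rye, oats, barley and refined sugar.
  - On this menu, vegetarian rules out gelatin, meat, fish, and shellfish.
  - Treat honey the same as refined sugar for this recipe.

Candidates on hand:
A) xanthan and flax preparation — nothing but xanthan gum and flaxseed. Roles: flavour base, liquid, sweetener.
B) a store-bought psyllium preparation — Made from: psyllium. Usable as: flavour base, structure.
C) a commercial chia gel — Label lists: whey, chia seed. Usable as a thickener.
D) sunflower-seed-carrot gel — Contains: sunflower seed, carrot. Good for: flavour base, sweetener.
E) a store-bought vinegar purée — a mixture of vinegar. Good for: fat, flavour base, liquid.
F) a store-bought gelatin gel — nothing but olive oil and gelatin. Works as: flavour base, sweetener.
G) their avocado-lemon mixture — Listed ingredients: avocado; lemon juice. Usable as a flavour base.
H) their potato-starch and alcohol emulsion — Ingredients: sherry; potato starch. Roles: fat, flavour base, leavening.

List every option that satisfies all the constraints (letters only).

A: works as a flavour base, vegetarian, no alcohol — OK
B: vegetarian, no sesame — OK
C: not usable as a flavour base; has whey, so not paleo — out
D: works as a flavour base, no sesame, paleo — OK
E: only vinegar; none excluded — keep
F: has gelatin, so not vegetarian — reject
G: nothing on the exclusion list — keep
H: has sherry, so not alcohol-free — out

A, B, D, E, G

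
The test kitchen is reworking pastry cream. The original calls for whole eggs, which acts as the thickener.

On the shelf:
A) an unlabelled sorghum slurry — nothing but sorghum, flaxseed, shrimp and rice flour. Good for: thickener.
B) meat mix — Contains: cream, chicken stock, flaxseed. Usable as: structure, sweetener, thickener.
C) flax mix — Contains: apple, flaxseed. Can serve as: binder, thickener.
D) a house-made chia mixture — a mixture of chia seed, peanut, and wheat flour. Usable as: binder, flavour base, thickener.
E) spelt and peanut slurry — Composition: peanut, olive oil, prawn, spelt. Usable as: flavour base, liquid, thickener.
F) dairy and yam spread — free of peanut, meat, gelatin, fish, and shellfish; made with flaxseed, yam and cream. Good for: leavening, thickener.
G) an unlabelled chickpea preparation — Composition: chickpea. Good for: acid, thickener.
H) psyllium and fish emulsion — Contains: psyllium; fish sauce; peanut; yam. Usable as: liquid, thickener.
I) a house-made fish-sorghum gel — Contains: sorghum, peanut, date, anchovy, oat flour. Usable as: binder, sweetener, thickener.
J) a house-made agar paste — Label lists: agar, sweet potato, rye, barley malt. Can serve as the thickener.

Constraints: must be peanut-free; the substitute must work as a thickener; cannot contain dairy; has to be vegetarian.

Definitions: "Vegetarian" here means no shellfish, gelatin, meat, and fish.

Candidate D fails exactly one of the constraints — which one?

peanut-free

usable as a thickener: satisfied
vegetarian: satisfied
dairy-free: satisfied
peanut-free: has peanut — fails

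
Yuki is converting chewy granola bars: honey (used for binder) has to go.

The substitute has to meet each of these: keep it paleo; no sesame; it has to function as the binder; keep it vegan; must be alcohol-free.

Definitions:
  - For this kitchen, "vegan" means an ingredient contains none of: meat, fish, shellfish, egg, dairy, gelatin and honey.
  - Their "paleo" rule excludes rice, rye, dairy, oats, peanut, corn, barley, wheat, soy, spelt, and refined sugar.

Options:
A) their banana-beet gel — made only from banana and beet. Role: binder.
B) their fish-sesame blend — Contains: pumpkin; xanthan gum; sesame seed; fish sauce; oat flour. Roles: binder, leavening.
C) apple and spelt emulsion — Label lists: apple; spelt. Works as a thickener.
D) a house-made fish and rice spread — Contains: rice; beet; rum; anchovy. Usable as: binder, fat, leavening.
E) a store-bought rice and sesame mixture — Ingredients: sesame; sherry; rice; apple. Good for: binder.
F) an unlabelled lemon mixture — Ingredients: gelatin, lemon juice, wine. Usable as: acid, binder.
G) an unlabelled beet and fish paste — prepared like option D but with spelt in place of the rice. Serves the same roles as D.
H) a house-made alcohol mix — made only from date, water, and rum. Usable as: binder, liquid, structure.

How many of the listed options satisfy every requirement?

A: only beet and banana; none excluded — valid
B: has fish sauce, so not vegan; has oat flour, so not paleo (and 1 more) — reject
C: not usable as a binder; has spelt, so not paleo — out
D: has anchovy, so not vegan; has rice, so not paleo (and 1 more) — no
E: has rice, so not paleo; has sherry, so not alcohol-free (and 1 more) — no
F: has gelatin, so not vegan; has wine, so not alcohol-free — no
G: has anchovy, so not vegan; has spelt, so not paleo (and 1 more) — reject
H: has rum, so not alcohol-free — reject

1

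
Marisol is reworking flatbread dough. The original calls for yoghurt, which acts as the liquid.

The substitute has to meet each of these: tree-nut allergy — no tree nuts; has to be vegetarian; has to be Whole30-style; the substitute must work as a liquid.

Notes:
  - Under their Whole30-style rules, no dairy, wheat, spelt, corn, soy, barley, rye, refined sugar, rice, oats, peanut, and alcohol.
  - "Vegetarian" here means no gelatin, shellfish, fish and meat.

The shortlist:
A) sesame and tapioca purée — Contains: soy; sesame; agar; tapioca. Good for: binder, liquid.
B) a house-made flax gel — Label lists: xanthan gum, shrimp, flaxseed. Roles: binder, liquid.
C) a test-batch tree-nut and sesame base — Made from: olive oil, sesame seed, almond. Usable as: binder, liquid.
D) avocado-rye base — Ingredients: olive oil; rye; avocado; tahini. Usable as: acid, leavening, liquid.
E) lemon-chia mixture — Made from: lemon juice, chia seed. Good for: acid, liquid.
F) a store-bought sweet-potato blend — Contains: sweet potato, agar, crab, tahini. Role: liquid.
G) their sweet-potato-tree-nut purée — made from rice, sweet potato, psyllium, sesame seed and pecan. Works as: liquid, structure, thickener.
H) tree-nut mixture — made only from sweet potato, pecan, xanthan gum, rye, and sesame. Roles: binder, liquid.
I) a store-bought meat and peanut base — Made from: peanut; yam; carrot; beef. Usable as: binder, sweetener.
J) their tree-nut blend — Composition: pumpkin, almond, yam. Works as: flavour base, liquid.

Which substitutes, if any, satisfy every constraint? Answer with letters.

A: has soy, so not Whole30-style — no
B: has shrimp, so not vegetarian — reject
C: has almond, so not tree-nut-free — out
D: has rye, so not Whole30-style — out
E: nothing on the exclusion list — valid
F: has crab, so not vegetarian — out
G: has rice, so not Whole30-style; has pecan, so not tree-nut-free — reject
H: has rye, so not Whole30-style; has pecan, so not tree-nut-free — out
I: not usable as a liquid; has peanut, so not Whole30-style (and 1 more) — reject
J: has almond, so not tree-nut-free — no

E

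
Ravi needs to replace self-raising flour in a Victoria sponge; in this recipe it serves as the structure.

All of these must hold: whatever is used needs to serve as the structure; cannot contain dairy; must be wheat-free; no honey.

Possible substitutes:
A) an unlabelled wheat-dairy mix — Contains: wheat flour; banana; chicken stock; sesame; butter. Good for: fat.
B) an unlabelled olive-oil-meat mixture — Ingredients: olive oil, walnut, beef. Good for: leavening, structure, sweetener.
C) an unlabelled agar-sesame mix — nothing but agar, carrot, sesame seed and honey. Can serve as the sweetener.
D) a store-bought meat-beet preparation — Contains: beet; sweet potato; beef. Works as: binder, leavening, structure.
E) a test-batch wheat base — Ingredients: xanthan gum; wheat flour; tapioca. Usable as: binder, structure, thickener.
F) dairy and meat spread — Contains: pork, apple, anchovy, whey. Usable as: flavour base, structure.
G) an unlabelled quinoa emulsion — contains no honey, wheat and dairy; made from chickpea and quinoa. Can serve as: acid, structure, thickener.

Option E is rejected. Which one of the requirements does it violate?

wheat-free

usable as a structure: satisfied
dairy-free: satisfied
honey-free: satisfied
wheat-free: has wheat flour — fails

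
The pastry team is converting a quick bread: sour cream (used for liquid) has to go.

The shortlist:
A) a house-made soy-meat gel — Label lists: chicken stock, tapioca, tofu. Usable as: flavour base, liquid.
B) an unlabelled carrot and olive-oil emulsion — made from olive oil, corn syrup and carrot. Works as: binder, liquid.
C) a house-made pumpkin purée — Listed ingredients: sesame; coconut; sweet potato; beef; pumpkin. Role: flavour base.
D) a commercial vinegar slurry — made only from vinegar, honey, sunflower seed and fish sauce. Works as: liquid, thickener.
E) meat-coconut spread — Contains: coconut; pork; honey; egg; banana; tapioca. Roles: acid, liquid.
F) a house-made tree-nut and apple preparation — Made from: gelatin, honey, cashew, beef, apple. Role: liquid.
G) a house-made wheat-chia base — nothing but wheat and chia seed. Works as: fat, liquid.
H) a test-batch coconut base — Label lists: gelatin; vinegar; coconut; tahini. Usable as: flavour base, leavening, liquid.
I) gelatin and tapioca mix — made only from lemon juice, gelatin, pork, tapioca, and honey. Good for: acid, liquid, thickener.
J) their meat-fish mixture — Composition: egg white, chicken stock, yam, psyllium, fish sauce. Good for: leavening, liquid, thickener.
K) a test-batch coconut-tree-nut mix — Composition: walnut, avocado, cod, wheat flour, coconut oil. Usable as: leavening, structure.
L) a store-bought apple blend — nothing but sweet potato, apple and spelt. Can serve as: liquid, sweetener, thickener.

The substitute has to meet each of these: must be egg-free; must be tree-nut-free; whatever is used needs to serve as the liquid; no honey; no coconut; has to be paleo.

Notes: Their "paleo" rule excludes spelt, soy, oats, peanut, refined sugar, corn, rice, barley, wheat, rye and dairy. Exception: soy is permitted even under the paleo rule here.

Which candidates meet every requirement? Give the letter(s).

A

A: soy is permitted under the paleo carve-out; nothing else excluded — keep
B: has corn syrup, so not paleo — out
C: not usable as a liquid; has coconut, so not coconut-free — out
D: has honey, so not honey-free — reject
E: has coconut, so not coconut-free; has honey, so not honey-free (and 1 more) — no
F: has honey, so not honey-free; has cashew, so not tree-nut-free — no
G: has wheat, so not paleo — no
H: has coconut, so not coconut-free — reject
I: has honey, so not honey-free — out
J: has egg white, so not egg-free — reject
K: not usable as a liquid; has wheat flour, so not paleo (and 2 more) — no
L: has spelt, so not paleo — no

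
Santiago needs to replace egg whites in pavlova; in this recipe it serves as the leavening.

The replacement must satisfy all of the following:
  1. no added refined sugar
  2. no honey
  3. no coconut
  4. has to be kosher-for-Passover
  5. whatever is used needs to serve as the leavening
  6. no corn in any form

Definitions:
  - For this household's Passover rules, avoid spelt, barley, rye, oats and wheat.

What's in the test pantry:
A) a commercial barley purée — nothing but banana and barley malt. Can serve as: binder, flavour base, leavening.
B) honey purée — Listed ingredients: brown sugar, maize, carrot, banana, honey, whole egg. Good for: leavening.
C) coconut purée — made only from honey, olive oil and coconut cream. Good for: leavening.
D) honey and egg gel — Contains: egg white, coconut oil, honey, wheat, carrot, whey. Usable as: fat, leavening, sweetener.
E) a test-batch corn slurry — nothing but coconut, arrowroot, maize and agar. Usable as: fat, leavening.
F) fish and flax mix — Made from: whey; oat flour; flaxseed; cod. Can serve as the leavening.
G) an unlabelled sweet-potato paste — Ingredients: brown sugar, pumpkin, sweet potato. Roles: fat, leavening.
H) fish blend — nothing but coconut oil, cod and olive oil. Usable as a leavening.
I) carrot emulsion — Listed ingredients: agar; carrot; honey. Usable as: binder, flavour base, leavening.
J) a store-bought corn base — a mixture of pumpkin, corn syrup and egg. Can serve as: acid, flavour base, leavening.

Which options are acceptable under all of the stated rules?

A: has barley malt, so not kosher-for-Passover — reject
B: has brown sugar, so not no-added-sugar; has honey, so not honey-free (and 1 more) — reject
C: has coconut cream, so not coconut-free; has honey, so not honey-free — out
D: has wheat, so not kosher-for-Passover; has coconut oil, so not coconut-free (and 1 more) — no
E: has coconut, so not coconut-free; has maize, so not corn-free — out
F: has oat flour, so not kosher-for-Passover — out
G: has brown sugar, so not no-added-sugar — out
H: has coconut oil, so not coconut-free — reject
I: has honey, so not honey-free — out
J: has corn syrup, so not corn-free — reject

none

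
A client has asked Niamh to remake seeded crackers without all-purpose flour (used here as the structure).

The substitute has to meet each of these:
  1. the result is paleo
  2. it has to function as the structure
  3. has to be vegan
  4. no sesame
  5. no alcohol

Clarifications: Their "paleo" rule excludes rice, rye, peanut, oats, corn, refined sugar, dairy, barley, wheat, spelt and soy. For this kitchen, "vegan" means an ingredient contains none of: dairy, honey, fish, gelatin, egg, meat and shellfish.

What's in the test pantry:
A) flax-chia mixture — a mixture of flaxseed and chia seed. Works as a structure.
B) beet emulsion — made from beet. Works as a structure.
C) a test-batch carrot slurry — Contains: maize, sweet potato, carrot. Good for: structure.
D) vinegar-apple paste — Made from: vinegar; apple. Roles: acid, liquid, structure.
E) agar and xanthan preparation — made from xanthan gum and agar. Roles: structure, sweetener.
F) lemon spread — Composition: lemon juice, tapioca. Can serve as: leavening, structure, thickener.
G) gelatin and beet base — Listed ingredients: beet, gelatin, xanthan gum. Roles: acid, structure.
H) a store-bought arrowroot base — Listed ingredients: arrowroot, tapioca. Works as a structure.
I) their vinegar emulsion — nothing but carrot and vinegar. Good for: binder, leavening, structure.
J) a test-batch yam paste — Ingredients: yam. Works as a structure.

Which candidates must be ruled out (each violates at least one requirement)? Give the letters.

A: vegan, no alcohol — keep
B: only beet; none excluded — valid
C: has maize, so not paleo — no
D: only vinegar and apple; none excluded — keep
E: works as a structure, no alcohol, paleo — OK
F: only tapioca and lemon juice; none excluded — valid
G: has gelatin, so not vegan — no
H: every rule checks out — valid
I: only vinegar and carrot; none excluded — OK
J: works as a structure, no alcohol, no sesame — valid

C, G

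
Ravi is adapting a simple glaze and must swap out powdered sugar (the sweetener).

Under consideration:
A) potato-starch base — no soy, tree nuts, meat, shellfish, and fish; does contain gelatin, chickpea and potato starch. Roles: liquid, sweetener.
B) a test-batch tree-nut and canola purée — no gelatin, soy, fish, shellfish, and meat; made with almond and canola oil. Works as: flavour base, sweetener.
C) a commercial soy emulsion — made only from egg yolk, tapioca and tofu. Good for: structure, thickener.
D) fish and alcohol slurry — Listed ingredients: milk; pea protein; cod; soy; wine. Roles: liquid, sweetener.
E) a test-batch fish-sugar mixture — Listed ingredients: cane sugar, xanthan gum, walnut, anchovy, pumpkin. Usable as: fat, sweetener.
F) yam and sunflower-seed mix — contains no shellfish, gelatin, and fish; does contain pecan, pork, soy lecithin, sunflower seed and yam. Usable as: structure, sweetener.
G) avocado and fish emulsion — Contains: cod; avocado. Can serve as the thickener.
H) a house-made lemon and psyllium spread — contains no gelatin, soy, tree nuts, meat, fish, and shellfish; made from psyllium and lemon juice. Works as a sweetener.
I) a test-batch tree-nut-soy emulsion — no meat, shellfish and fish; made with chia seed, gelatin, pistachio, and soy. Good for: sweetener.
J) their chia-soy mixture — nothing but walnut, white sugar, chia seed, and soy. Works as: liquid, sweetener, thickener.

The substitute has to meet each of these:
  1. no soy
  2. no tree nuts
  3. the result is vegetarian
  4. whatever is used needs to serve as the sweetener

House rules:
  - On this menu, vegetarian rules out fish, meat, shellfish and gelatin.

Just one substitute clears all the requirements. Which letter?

H

A: has gelatin, so not vegetarian — out
B: has almond, so not tree-nut-free — no
C: not usable as a sweetener; has tofu, so not soy-free — reject
D: has cod, so not vegetarian; has soy, so not soy-free — out
E: has anchovy, so not vegetarian; has walnut, so not tree-nut-free — reject
F: has pork, so not vegetarian; has pecan, so not tree-nut-free (and 1 more) — out
G: not usable as a sweetener; has cod, so not vegetarian — out
H: no soy, vegetarian — keep
I: has gelatin, so not vegetarian; has pistachio, so not tree-nut-free (and 1 more) — reject
J: has walnut, so not tree-nut-free; has soy, so not soy-free — reject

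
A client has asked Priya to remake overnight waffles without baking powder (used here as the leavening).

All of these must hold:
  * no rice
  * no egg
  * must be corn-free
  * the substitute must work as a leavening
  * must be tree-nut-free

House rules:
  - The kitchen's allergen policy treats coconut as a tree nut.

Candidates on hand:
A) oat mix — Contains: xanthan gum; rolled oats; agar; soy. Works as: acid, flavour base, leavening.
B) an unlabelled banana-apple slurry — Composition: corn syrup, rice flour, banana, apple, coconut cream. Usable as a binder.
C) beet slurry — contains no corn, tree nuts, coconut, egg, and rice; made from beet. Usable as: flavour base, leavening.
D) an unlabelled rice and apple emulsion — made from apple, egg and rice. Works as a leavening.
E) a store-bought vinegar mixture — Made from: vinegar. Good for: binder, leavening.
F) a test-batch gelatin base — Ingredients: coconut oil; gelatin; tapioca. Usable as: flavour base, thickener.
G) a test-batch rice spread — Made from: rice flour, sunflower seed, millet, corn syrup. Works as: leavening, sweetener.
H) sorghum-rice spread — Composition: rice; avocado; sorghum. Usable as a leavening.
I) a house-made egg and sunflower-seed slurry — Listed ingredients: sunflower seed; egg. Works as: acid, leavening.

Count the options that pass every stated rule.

A: works as a leavening, tree-nut-free, no egg — keep
B: not usable as a leavening; has rice flour, so not rice-free (and 2 more) — out
C: no egg, tree-nut-free — keep
D: has rice, so not rice-free; has egg, so not egg-free — reject
E: no rice, tree-nut-free — OK
F: not usable as a leavening; has coconut oil, so not tree-nut-free — reject
G: has rice flour, so not rice-free; has corn syrup, so not corn-free — no
H: has rice, so not rice-free — no
I: has egg, so not egg-free — reject

3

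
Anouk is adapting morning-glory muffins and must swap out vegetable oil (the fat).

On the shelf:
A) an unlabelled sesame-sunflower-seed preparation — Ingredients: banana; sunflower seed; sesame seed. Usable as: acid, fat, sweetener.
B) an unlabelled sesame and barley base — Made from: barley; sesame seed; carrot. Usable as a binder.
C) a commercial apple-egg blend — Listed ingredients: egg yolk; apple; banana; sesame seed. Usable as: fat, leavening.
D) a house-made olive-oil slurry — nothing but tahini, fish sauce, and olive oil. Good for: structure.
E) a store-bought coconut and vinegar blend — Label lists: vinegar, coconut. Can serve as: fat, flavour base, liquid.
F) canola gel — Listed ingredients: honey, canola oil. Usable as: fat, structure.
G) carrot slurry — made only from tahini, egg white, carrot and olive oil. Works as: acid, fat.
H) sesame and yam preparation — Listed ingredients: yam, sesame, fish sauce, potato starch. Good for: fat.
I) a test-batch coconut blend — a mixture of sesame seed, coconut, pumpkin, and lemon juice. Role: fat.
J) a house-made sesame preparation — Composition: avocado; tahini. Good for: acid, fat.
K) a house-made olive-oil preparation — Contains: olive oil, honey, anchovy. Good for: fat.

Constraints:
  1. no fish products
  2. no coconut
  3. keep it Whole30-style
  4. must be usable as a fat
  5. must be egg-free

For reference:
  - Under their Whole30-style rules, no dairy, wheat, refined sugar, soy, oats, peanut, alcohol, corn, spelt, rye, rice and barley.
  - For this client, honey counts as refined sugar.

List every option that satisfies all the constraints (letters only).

A: every rule checks out — OK
B: not usable as a fat; has barley, so not Whole30-style — out
C: has egg yolk, so not egg-free — no
D: not usable as a fat; has fish sauce, so not fish-free — out
E: has coconut, so not coconut-free — no
F: has honey, so not Whole30-style — reject
G: has egg white, so not egg-free — reject
H: has fish sauce, so not fish-free — out
I: has coconut, so not coconut-free — out
J: no egg, Whole30-style — valid
K: has honey, so not Whole30-style; has anchovy, so not fish-free — out

A, J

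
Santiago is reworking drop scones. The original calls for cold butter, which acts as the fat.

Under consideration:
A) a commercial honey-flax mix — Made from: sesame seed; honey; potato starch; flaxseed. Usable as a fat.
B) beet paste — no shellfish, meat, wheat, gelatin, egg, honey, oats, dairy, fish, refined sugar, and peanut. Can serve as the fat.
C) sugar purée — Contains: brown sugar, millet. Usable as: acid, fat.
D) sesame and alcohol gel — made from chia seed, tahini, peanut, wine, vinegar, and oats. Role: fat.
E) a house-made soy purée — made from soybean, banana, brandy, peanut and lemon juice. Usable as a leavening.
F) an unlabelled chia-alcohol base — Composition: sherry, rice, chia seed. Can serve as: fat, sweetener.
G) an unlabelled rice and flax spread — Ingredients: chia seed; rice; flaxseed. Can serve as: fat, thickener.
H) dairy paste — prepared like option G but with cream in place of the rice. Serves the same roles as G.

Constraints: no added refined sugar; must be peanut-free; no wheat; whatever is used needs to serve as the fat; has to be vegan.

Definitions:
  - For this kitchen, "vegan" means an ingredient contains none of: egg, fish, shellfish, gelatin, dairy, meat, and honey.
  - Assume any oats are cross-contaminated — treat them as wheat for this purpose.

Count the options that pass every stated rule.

A: has honey, so not vegan — no
B: works as a fat, no refined sugar, vegan — keep
C: has brown sugar, so not no-added-sugar — no
D: has oats, so not wheat-free; has peanut, so not peanut-free — no
E: not usable as a fat; has peanut, so not peanut-free — reject
F: works as a fat, no peanut, vegan — OK
G: only rice, chia seed, and flaxseed; none excluded — valid
H: has cream, so not vegan — no

3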